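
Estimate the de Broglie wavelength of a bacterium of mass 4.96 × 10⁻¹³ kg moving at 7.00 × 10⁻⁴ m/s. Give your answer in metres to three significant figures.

λ = 1.91 × 10⁻¹⁸ m

p = mv = 4.96 × 10⁻¹³ × 7.00 × 10⁻⁴ = 3.472 × 10⁻¹⁶ kg·m/s.
λ = h/p = 6.626 × 10⁻³⁴ / 3.472 × 10⁻¹⁶ = 1.91 × 10⁻¹⁸ m.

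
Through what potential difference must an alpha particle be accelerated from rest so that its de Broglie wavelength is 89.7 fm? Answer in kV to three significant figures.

V = 12.8 kV

p = h/λ = 6.626 × 10⁻³⁴ / 8.970 × 10⁻¹⁴ = 7.387 × 10⁻²¹ kg·m/s.
KE = p²/(2m) = 4.106 × 10⁻¹⁵ J.
V = KE/2e = 4.106 × 10⁻¹⁵ / (2 × 1.602 × 10⁻¹⁹) = 12.8 kV.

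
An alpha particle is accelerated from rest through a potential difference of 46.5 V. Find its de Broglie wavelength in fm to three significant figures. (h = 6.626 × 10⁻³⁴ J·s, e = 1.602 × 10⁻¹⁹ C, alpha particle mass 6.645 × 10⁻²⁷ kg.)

λ = 1490 fm

KE = 2eV = 2 × 1.602 × 10⁻¹⁹ × 46.50 = 1.490 × 10⁻¹⁷ J.
p = √(2mKE) = √(2 × 6.645 × 10⁻²⁷ × 1.490 × 10⁻¹⁷) = 4.450 × 10⁻²² kg·m/s.
λ = h/p = 6.626 × 10⁻³⁴ / 4.450 × 10⁻²² = 1.49 × 10⁻¹² m = 1490 fm.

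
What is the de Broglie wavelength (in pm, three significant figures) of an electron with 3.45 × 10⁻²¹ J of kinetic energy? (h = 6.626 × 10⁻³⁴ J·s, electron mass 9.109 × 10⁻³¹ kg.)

p = √(2mKE) = √(2 × 9.109 × 10⁻³¹ × 3.450 × 10⁻²¹) = 7.928 × 10⁻²⁶ kg·m/s.
λ = h/p = 6.626 × 10⁻³⁴ / 7.928 × 10⁻²⁶ = 8.36 × 10⁻⁹ m = 8360 pm.

λ = 8360 pm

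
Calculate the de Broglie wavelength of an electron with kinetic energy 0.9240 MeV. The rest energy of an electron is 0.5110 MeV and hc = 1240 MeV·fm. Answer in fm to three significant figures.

λ = 925 fm

Total energy E = KE + m₀c² = 0.9240 + 0.5110 = 1.4350 MeV.
(pc)² = E² − (m₀c²)² = (1.4350)² − (0.5110)² = 1.798 MeV², so pc = 1.341 MeV.
λ = hc/(pc) = 1240 MeV·fm / 1.341 MeV = 925 fm.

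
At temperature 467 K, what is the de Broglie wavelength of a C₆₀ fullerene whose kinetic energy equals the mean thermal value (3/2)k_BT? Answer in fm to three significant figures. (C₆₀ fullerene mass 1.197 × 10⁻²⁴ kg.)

KE = (3/2)k_BT = 1.5 × 1.381 × 10⁻²³ × 467 = 9.674 × 10⁻²¹ J.
p = √(2mKE) = √(2 × 1.197 × 10⁻²⁴ × 9.674 × 10⁻²¹) = 1.522 × 10⁻²² kg·m/s.
λ = h/p = 4.35 × 10⁻¹² m = 4350 fm.

λ = 4350 fm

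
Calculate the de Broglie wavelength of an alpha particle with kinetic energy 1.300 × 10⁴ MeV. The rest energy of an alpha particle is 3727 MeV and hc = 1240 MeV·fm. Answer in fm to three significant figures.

λ = 0.0760 fm

Total energy E = KE + m₀c² = 1.300 × 10⁴ + 3727 = 16727 MeV.
(pc)² = E² − (m₀c²)² = (16727)² − (3727)² = 2.659 × 10⁸ MeV², so pc = 1.631 × 10⁴ MeV.
λ = hc/(pc) = 1240 MeV·fm / 1.631 × 10⁴ MeV = 0.0760 fm.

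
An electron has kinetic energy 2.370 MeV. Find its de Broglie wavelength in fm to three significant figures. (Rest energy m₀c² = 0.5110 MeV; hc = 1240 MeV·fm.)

λ = 437 fm

Total energy E = KE + m₀c² = 2.370 + 0.5110 = 2.8810 MeV.
(pc)² = E² − (m₀c²)² = (2.8810)² − (0.5110)² = 8.039 MeV², so pc = 2.835 MeV.
λ = hc/(pc) = 1240 MeV·fm / 2.835 MeV = 437 fm.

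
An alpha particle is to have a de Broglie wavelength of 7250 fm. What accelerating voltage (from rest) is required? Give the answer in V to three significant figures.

V = 1.96 V

p = h/λ = 6.626 × 10⁻³⁴ / 7.250 × 10⁻¹² = 9.139 × 10⁻²³ kg·m/s.
KE = p²/(2m) = 6.285 × 10⁻¹⁹ J.
V = KE/2e = 6.285 × 10⁻¹⁹ / (2 × 1.602 × 10⁻¹⁹) = 1.96 V.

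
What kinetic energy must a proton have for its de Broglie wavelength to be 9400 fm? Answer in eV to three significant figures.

p = h/λ = 6.626 × 10⁻³⁴ / 9.400 × 10⁻¹² = 7.049 × 10⁻²³ kg·m/s.
KE = p²/(2m) = (7.049 × 10⁻²³)² / (2 × 1.673 × 10⁻²⁷) = 1.485 × 10⁻¹⁸ J = 9.27 eV.

KE = 9.27 eV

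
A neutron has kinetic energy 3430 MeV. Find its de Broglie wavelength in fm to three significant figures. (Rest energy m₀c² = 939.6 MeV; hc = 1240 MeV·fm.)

λ = 0.291 fm

Total energy E = KE + m₀c² = 3430 + 939.6 = 4369.6 MeV.
(pc)² = E² − (m₀c²)² = (4369.6)² − (939.6)² = 1.821 × 10⁷ MeV², so pc = 4267 MeV.
λ = hc/(pc) = 1240 MeV·fm / 4267 MeV = 0.291 fm.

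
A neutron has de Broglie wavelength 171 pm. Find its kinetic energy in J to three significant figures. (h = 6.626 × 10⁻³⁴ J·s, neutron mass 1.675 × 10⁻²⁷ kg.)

p = h/λ = 6.626 × 10⁻³⁴ / 1.710 × 10⁻¹⁰ = 3.875 × 10⁻²⁴ kg·m/s.
KE = p²/(2m) = (3.875 × 10⁻²⁴)² / (2 × 1.675 × 10⁻²⁷) = 4.482 × 10⁻²¹ J = 4.48 × 10⁻²¹ J.

KE = 4.48 × 10⁻²¹ J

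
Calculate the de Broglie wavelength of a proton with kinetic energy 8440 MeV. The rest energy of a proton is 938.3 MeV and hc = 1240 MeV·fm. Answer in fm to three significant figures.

Total energy E = KE + m₀c² = 8440 + 938.3 = 9378.3 MeV.
(pc)² = E² − (m₀c²)² = (9378.3)² − (938.3)² = 8.707 × 10⁷ MeV², so pc = 9331 MeV.
λ = hc/(pc) = 1240 MeV·fm / 9331 MeV = 0.133 fm.

λ = 0.133 fm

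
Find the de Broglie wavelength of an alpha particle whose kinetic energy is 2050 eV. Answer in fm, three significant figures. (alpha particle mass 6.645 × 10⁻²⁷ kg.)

λ = 317 fm

KE = 2050 eV = 3.284 × 10⁻¹⁶ J.
p = √(2mKE) = √(2 × 6.645 × 10⁻²⁷ × 3.284 × 10⁻¹⁶) = 2.089 × 10⁻²¹ kg·m/s.
λ = h/p = 6.626 × 10⁻³⁴ / 2.089 × 10⁻²¹ = 3.17 × 10⁻¹³ m = 317 fm.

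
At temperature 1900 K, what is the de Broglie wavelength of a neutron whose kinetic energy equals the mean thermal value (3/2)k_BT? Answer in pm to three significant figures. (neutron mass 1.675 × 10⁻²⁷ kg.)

λ = 57.7 pm

KE = (3/2)k_BT = 1.5 × 1.381 × 10⁻²³ × 1900 = 3.936 × 10⁻²⁰ J.
p = √(2mKE) = √(2 × 1.675 × 10⁻²⁷ × 3.936 × 10⁻²⁰) = 1.148 × 10⁻²³ kg·m/s.
λ = h/p = 5.77 × 10⁻¹¹ m = 57.7 pm.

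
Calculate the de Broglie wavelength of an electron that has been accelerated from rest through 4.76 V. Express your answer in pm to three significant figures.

λ = 562 pm

KE = eV = 1.602 × 10⁻¹⁹ × 4.760 = 7.626 × 10⁻¹⁹ J.
p = √(2mKE) = √(2 × 9.109 × 10⁻³¹ × 7.626 × 10⁻¹⁹) = 1.179 × 10⁻²⁴ kg·m/s.
λ = h/p = 6.626 × 10⁻³⁴ / 1.179 × 10⁻²⁴ = 5.62 × 10⁻¹⁰ m = 562 pm.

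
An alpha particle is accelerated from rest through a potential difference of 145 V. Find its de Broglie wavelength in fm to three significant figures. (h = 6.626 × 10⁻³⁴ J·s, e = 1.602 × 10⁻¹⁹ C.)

λ = 843 fm

KE = 2eV = 2 × 1.602 × 10⁻¹⁹ × 145.0 = 4.646 × 10⁻¹⁷ J.
p = √(2mKE) = √(2 × 6.645 × 10⁻²⁷ × 4.646 × 10⁻¹⁷) = 7.858 × 10⁻²² kg·m/s.
λ = h/p = 6.626 × 10⁻³⁴ / 7.858 × 10⁻²² = 8.43 × 10⁻¹³ m = 843 fm.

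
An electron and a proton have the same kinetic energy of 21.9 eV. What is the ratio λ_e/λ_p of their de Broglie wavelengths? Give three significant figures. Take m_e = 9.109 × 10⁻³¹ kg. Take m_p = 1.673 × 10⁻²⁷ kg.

λ_e/λ_p = 42.9

At fixed KE, p = √(2mKE) so λ = h/p ∝ 1/√m.
λ_e/λ_p = √(m_p/m_e) = √(1.673 × 10⁻²⁷/9.109 × 10⁻³¹) = √(1837) = 42.9.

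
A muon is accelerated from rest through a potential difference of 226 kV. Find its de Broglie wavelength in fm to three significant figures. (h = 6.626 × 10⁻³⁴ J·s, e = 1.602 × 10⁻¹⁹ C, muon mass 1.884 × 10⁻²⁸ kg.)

λ = 179 fm

KE = eV = 1.602 × 10⁻¹⁹ × 2.260 × 10⁵ = 3.621 × 10⁻¹⁴ J.
p = √(2mKE) = √(2 × 1.884 × 10⁻²⁸ × 3.621 × 10⁻¹⁴) = 3.694 × 10⁻²¹ kg·m/s.
λ = h/p = 6.626 × 10⁻³⁴ / 3.694 × 10⁻²¹ = 1.79 × 10⁻¹³ m = 179 fm.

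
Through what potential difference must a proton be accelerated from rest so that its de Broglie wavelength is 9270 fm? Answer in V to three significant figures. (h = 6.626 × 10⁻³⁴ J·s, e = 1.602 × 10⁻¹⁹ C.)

V = 9.53 V

p = h/λ = 6.626 × 10⁻³⁴ / 9.270 × 10⁻¹² = 7.148 × 10⁻²³ kg·m/s.
KE = p²/(2m) = 1.527 × 10⁻¹⁸ J.
V = KE/e = 1.527 × 10⁻¹⁸ / (1.602 × 10⁻¹⁹) = 9.53 V.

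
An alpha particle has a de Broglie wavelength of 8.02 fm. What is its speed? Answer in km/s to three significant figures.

v = 1.24 × 10⁴ km/s

p = h/λ = 6.626 × 10⁻³⁴ / 8.020 × 10⁻¹⁵ = 8.262 × 10⁻²⁰ kg·m/s.
v = p/m = 8.262 × 10⁻²⁰ / 6.645 × 10⁻²⁷ = 1.24 × 10⁷ m/s = 1.24 × 10⁴ km/s.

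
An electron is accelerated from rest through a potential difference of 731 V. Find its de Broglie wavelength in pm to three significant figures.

KE = eV = 1.602 × 10⁻¹⁹ × 731.0 = 1.171 × 10⁻¹⁶ J.
p = √(2mKE) = √(2 × 9.109 × 10⁻³¹ × 1.171 × 10⁻¹⁶) = 1.461 × 10⁻²³ kg·m/s.
λ = h/p = 6.626 × 10⁻³⁴ / 1.461 × 10⁻²³ = 4.54 × 10⁻¹¹ m = 45.4 pm.

λ = 45.4 pm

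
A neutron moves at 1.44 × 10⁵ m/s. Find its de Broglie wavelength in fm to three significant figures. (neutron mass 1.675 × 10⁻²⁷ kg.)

p = mv = 1.675 × 10⁻²⁷ × 1.44 × 10⁵ = 2.412 × 10⁻²² kg·m/s.
λ = h/p = 6.626 × 10⁻³⁴ / 2.412 × 10⁻²² = 2.75 × 10⁻¹² m = 2750 fm.

λ = 2750 fm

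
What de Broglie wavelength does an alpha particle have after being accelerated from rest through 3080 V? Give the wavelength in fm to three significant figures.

KE = 2eV = 2 × 1.602 × 10⁻¹⁹ × 3080 = 9.868 × 10⁻¹⁶ J.
p = √(2mKE) = √(2 × 6.645 × 10⁻²⁷ × 9.868 × 10⁻¹⁶) = 3.621 × 10⁻²¹ kg·m/s.
λ = h/p = 6.626 × 10⁻³⁴ / 3.621 × 10⁻²¹ = 1.83 × 10⁻¹³ m = 183 fm.

λ = 183 fm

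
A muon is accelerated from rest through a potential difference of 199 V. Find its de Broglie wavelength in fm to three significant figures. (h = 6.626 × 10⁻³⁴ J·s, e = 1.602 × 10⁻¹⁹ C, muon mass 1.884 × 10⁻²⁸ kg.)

KE = eV = 1.602 × 10⁻¹⁹ × 199.0 = 3.188 × 10⁻¹⁷ J.
p = √(2mKE) = √(2 × 1.884 × 10⁻²⁸ × 3.188 × 10⁻¹⁷) = 1.096 × 10⁻²² kg·m/s.
λ = h/p = 6.626 × 10⁻³⁴ / 1.096 × 10⁻²² = 6.05 × 10⁻¹² m = 6050 fm.

λ = 6050 fm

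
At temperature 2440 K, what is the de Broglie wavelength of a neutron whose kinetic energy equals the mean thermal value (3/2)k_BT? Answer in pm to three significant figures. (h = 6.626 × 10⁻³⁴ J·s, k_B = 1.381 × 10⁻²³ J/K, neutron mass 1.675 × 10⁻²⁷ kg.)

KE = (3/2)k_BT = 1.5 × 1.381 × 10⁻²³ × 2440 = 5.054 × 10⁻²⁰ J.
p = √(2mKE) = √(2 × 1.675 × 10⁻²⁷ × 5.054 × 10⁻²⁰) = 1.301 × 10⁻²³ kg·m/s.
λ = h/p = 5.09 × 10⁻¹¹ m = 50.9 pm.

λ = 50.9 pm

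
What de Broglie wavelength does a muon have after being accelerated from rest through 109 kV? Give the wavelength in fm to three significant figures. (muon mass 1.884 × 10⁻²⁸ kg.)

KE = eV = 1.602 × 10⁻¹⁹ × 1.090 × 10⁵ = 1.746 × 10⁻¹⁴ J.
p = √(2mKE) = √(2 × 1.884 × 10⁻²⁸ × 1.746 × 10⁻¹⁴) = 2.565 × 10⁻²¹ kg·m/s.
λ = h/p = 6.626 × 10⁻³⁴ / 2.565 × 10⁻²¹ = 2.58 × 10⁻¹³ m = 258 fm.

λ = 258 fm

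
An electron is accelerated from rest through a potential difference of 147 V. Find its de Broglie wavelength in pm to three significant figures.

KE = eV = 1.602 × 10⁻¹⁹ × 147.0 = 2.355 × 10⁻¹⁷ J.
p = √(2mKE) = √(2 × 9.109 × 10⁻³¹ × 2.355 × 10⁻¹⁷) = 6.550 × 10⁻²⁴ kg·m/s.
λ = h/p = 6.626 × 10⁻³⁴ / 6.550 × 10⁻²⁴ = 1.01 × 10⁻¹⁰ m = 101 pm.

λ = 101 pm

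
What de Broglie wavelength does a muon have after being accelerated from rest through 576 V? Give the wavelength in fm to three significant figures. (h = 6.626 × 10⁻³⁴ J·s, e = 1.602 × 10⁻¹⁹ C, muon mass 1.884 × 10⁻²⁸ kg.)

KE = eV = 1.602 × 10⁻¹⁹ × 576.0 = 9.228 × 10⁻¹⁷ J.
p = √(2mKE) = √(2 × 1.884 × 10⁻²⁸ × 9.228 × 10⁻¹⁷) = 1.865 × 10⁻²² kg·m/s.
λ = h/p = 6.626 × 10⁻³⁴ / 1.865 × 10⁻²² = 3.55 × 10⁻¹² m = 3550 fm.

λ = 3550 fm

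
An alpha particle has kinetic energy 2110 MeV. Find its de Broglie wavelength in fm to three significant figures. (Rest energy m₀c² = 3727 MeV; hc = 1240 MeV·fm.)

λ = 0.276 fm

Total energy E = KE + m₀c² = 2110 + 3727 = 5837 MeV.
(pc)² = E² − (m₀c²)² = (5837)² − (3727)² = 2.018 × 10⁷ MeV², so pc = 4492 MeV.
λ = hc/(pc) = 1240 MeV·fm / 4492 MeV = 0.276 fm.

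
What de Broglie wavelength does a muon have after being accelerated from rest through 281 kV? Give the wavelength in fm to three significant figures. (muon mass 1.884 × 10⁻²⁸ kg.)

KE = eV = 1.602 × 10⁻¹⁹ × 2.810 × 10⁵ = 4.502 × 10⁻¹⁴ J.
p = √(2mKE) = √(2 × 1.884 × 10⁻²⁸ × 4.502 × 10⁻¹⁴) = 4.119 × 10⁻²¹ kg·m/s.
λ = h/p = 6.626 × 10⁻³⁴ / 4.119 × 10⁻²¹ = 1.61 × 10⁻¹³ m = 161 fm.

λ = 161 fm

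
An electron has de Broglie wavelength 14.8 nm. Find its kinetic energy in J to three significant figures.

KE = 1.10 × 10⁻²¹ J

p = h/λ = 6.626 × 10⁻³⁴ / 1.480 × 10⁻⁸ = 4.477 × 10⁻²⁶ kg·m/s.
KE = p²/(2m) = (4.477 × 10⁻²⁶)² / (2 × 9.109 × 10⁻³¹) = 1.100 × 10⁻²¹ J = 1.10 × 10⁻²¹ J.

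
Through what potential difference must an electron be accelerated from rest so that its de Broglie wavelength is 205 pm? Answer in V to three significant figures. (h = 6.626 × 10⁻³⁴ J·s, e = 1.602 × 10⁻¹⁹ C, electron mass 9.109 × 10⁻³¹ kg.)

p = h/λ = 6.626 × 10⁻³⁴ / 2.050 × 10⁻¹⁰ = 3.232 × 10⁻²⁴ kg·m/s.
KE = p²/(2m) = 5.734 × 10⁻¹⁸ J.
V = KE/e = 5.734 × 10⁻¹⁸ / (1.602 × 10⁻¹⁹) = 35.8 V.

V = 35.8 V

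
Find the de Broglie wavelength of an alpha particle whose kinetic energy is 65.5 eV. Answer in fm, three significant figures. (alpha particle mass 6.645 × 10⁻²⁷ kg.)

λ = 1770 fm

KE = 65.5 eV = 1.049 × 10⁻¹⁷ J.
p = √(2mKE) = √(2 × 6.645 × 10⁻²⁷ × 1.049 × 10⁻¹⁷) = 3.734 × 10⁻²² kg·m/s.
λ = h/p = 6.626 × 10⁻³⁴ / 3.734 × 10⁻²² = 1.77 × 10⁻¹² m = 1770 fm.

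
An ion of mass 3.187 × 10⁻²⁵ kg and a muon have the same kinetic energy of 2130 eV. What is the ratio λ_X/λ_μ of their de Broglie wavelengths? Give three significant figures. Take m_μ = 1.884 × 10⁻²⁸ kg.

λ_X/λ_μ = 0.0243

At fixed KE, p = √(2mKE) so λ = h/p ∝ 1/√m.
λ_X/λ_μ = √(m_μ/m_X) = √(1.884 × 10⁻²⁸/3.187 × 10⁻²⁵) = √(5.912 × 10⁻⁴) = 0.0243.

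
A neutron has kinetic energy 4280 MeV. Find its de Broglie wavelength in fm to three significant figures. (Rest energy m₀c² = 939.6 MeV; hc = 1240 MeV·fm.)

λ = 0.242 fm

Total energy E = KE + m₀c² = 4280 + 939.6 = 5219.6 MeV.
(pc)² = E² − (m₀c²)² = (5219.6)² − (939.6)² = 2.636 × 10⁷ MeV², so pc = 5134 MeV.
λ = hc/(pc) = 1240 MeV·fm / 5134 MeV = 0.242 fm.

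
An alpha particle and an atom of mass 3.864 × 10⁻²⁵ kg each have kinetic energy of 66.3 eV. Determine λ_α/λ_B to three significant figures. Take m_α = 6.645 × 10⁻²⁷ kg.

λ_α/λ_B = 7.63

At fixed KE, p = √(2mKE) so λ = h/p ∝ 1/√m.
λ_α/λ_B = √(m_B/m_α) = √(3.864 × 10⁻²⁵/6.645 × 10⁻²⁷) = √(58.15) = 7.63.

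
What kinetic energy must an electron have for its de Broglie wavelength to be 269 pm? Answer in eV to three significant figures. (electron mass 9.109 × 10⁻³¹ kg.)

KE = 20.8 eV

p = h/λ = 6.626 × 10⁻³⁴ / 2.690 × 10⁻¹⁰ = 2.463 × 10⁻²⁴ kg·m/s.
KE = p²/(2m) = (2.463 × 10⁻²⁴)² / (2 × 9.109 × 10⁻³¹) = 3.330 × 10⁻¹⁸ J = 20.8 eV.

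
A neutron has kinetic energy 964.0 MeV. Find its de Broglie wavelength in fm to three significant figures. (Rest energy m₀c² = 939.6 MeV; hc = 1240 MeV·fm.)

λ = 0.749 fm

Total energy E = KE + m₀c² = 964.0 + 939.6 = 1903.6 MeV.
(pc)² = E² − (m₀c²)² = (1903.6)² − (939.6)² = 2.741 × 10⁶ MeV², so pc = 1656 MeV.
λ = hc/(pc) = 1240 MeV·fm / 1656 MeV = 0.749 fm.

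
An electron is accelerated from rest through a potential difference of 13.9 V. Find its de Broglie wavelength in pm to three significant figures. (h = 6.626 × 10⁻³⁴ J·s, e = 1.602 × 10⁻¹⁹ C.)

λ = 329 pm

KE = eV = 1.602 × 10⁻¹⁹ × 13.90 = 2.227 × 10⁻¹⁸ J.
p = √(2mKE) = √(2 × 9.109 × 10⁻³¹ × 2.227 × 10⁻¹⁸) = 2.014 × 10⁻²⁴ kg·m/s.
λ = h/p = 6.626 × 10⁻³⁴ / 2.014 × 10⁻²⁴ = 3.29 × 10⁻¹⁰ m = 329 pm.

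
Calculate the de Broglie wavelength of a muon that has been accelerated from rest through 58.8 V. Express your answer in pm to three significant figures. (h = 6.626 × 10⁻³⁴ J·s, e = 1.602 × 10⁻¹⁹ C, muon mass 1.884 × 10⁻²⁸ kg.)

λ = 11.1 pm

KE = eV = 1.602 × 10⁻¹⁹ × 58.80 = 9.420 × 10⁻¹⁸ J.
p = √(2mKE) = √(2 × 1.884 × 10⁻²⁸ × 9.420 × 10⁻¹⁸) = 5.958 × 10⁻²³ kg·m/s.
λ = h/p = 6.626 × 10⁻³⁴ / 5.958 × 10⁻²³ = 1.11 × 10⁻¹¹ m = 11.1 pm.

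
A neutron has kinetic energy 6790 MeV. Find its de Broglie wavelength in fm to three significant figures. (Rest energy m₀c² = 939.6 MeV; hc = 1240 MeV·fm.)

λ = 0.162 fm

Total energy E = KE + m₀c² = 6790 + 939.6 = 7729.6 MeV.
(pc)² = E² − (m₀c²)² = (7729.6)² − (939.6)² = 5.886 × 10⁷ MeV², so pc = 7672 MeV.
λ = hc/(pc) = 1240 MeV·fm / 7672 MeV = 0.162 fm.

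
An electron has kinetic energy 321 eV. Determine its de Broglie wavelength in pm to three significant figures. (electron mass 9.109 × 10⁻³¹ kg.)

KE = 321 eV = 5.142 × 10⁻¹⁷ J.
p = √(2mKE) = √(2 × 9.109 × 10⁻³¹ × 5.142 × 10⁻¹⁷) = 9.679 × 10⁻²⁴ kg·m/s.
λ = h/p = 6.626 × 10⁻³⁴ / 9.679 × 10⁻²⁴ = 6.85 × 10⁻¹¹ m = 68.5 pm.

λ = 68.5 pm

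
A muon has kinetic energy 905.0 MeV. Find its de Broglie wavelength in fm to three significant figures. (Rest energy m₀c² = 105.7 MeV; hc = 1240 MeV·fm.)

Total energy E = KE + m₀c² = 905.0 + 105.7 = 1010.7 MeV.
(pc)² = E² − (m₀c²)² = (1010.7)² − (105.7)² = 1.010 × 10⁶ MeV², so pc = 1005 MeV.
λ = hc/(pc) = 1240 MeV·fm / 1005 MeV = 1.23 fm.

λ = 1.23 fm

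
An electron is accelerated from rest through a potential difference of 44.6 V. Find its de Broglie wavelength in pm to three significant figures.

KE = eV = 1.602 × 10⁻¹⁹ × 44.60 = 7.145 × 10⁻¹⁸ J.
p = √(2mKE) = √(2 × 9.109 × 10⁻³¹ × 7.145 × 10⁻¹⁸) = 3.608 × 10⁻²⁴ kg·m/s.
λ = h/p = 6.626 × 10⁻³⁴ / 3.608 × 10⁻²⁴ = 1.84 × 10⁻¹⁰ m = 184 pm.

λ = 184 pm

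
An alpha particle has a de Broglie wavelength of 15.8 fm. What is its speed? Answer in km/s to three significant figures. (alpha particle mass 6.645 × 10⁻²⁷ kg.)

p = h/λ = 6.626 × 10⁻³⁴ / 1.580 × 10⁻¹⁴ = 4.194 × 10⁻²⁰ kg·m/s.
v = p/m = 4.194 × 10⁻²⁰ / 6.645 × 10⁻²⁷ = 6.31 × 10⁶ m/s = 6310 km/s.

v = 6310 km/s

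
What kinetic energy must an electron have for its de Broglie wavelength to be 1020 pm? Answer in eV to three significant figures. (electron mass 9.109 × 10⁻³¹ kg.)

KE = 1.45 eV

p = h/λ = 6.626 × 10⁻³⁴ / 1.020 × 10⁻⁹ = 6.496 × 10⁻²⁵ kg·m/s.
KE = p²/(2m) = (6.496 × 10⁻²⁵)² / (2 × 9.109 × 10⁻³¹) = 2.316 × 10⁻¹⁹ J = 1.45 eV.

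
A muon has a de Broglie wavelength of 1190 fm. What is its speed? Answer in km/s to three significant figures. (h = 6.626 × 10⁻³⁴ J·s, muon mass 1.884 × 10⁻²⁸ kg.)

v = 2960 km/s

p = h/λ = 6.626 × 10⁻³⁴ / 1.190 × 10⁻¹² = 5.568 × 10⁻²² kg·m/s.
v = p/m = 5.568 × 10⁻²² / 1.884 × 10⁻²⁸ = 2.96 × 10⁶ m/s = 2960 km/s.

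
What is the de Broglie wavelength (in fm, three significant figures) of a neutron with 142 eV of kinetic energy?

λ = 2400 fm

KE = 142 eV = 2.275 × 10⁻¹⁷ J.
p = √(2mKE) = √(2 × 1.675 × 10⁻²⁷ × 2.275 × 10⁻¹⁷) = 2.761 × 10⁻²² kg·m/s.
λ = h/p = 6.626 × 10⁻³⁴ / 2.761 × 10⁻²² = 2.40 × 10⁻¹² m = 2400 fm.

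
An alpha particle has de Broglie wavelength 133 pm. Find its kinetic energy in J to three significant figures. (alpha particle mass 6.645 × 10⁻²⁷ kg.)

p = h/λ = 6.626 × 10⁻³⁴ / 1.330 × 10⁻¹⁰ = 4.982 × 10⁻²⁴ kg·m/s.
KE = p²/(2m) = (4.982 × 10⁻²⁴)² / (2 × 6.645 × 10⁻²⁷) = 1.868 × 10⁻²¹ J = 1.87 × 10⁻²¹ J.

KE = 1.87 × 10⁻²¹ J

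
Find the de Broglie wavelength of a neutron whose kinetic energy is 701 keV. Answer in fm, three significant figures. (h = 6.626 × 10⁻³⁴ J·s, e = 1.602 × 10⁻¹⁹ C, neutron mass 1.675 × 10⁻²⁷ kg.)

KE = 701 keV = 1.123 × 10⁻¹³ J.
p = √(2mKE) = √(2 × 1.675 × 10⁻²⁷ × 1.123 × 10⁻¹³) = 1.940 × 10⁻²⁰ kg·m/s.
λ = h/p = 6.626 × 10⁻³⁴ / 1.940 × 10⁻²⁰ = 3.42 × 10⁻¹⁴ m = 34.2 fm.

λ = 34.2 fm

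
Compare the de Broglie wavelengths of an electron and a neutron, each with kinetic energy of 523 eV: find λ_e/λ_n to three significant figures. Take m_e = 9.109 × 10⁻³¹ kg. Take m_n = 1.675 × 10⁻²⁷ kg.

λ_e/λ_n = 42.9

At fixed KE, p = √(2mKE) so λ = h/p ∝ 1/√m.
λ_e/λ_n = √(m_n/m_e) = √(1.675 × 10⁻²⁷/9.109 × 10⁻³¹) = √(1839) = 42.9.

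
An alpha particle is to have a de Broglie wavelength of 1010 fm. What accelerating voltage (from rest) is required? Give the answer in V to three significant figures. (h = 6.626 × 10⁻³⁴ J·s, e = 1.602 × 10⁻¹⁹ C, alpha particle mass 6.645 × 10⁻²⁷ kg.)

p = h/λ = 6.626 × 10⁻³⁴ / 1.010 × 10⁻¹² = 6.560 × 10⁻²² kg·m/s.
KE = p²/(2m) = 3.238 × 10⁻¹⁷ J.
V = KE/2e = 3.238 × 10⁻¹⁷ / (2 × 1.602 × 10⁻¹⁹) = 101 V.

V = 101 V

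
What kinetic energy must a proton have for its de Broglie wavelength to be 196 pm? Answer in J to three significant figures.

KE = 3.42 × 10⁻²¹ J

p = h/λ = 6.626 × 10⁻³⁴ / 1.960 × 10⁻¹⁰ = 3.381 × 10⁻²⁴ kg·m/s.
KE = p²/(2m) = (3.381 × 10⁻²⁴)² / (2 × 1.673 × 10⁻²⁷) = 3.416 × 10⁻²¹ J = 3.42 × 10⁻²¹ J.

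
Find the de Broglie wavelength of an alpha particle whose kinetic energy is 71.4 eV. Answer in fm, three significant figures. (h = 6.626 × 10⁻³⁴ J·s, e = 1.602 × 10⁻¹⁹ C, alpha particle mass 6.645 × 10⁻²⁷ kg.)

KE = 71.4 eV = 1.144 × 10⁻¹⁷ J.
p = √(2mKE) = √(2 × 6.645 × 10⁻²⁷ × 1.144 × 10⁻¹⁷) = 3.899 × 10⁻²² kg·m/s.
λ = h/p = 6.626 × 10⁻³⁴ / 3.899 × 10⁻²² = 1.70 × 10⁻¹² m = 1700 fm.

λ = 1700 fm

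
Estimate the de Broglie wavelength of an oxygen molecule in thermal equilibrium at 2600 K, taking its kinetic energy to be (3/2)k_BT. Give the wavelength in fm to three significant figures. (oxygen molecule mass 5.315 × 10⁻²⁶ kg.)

λ = 8760 fm

KE = (3/2)k_BT = 1.5 × 1.381 × 10⁻²³ × 2600 = 5.386 × 10⁻²⁰ J.
p = √(2mKE) = √(2 × 5.315 × 10⁻²⁶ × 5.386 × 10⁻²⁰) = 7.567 × 10⁻²³ kg·m/s.
λ = h/p = 8.76 × 10⁻¹² m = 8760 fm.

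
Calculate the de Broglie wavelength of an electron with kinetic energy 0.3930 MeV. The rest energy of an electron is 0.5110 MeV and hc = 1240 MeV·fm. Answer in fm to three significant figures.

λ = 1660 fm

Total energy E = KE + m₀c² = 0.3930 + 0.5110 = 0.9040 MeV.
(pc)² = E² − (m₀c²)² = (0.9040)² − (0.5110)² = 0.5561 MeV², so pc = 0.7457 MeV.
λ = hc/(pc) = 1240 MeV·fm / 0.7457 MeV = 1660 fm.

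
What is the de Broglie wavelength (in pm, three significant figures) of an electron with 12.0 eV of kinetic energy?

λ = 354 pm

KE = 12.0 eV = 1.922 × 10⁻¹⁸ J.
p = √(2mKE) = √(2 × 9.109 × 10⁻³¹ × 1.922 × 10⁻¹⁸) = 1.871 × 10⁻²⁴ kg·m/s.
λ = h/p = 6.626 × 10⁻³⁴ / 1.871 × 10⁻²⁴ = 3.54 × 10⁻¹⁰ m = 354 pm.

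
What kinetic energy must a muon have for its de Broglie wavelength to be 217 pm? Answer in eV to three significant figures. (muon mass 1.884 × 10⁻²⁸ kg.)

KE = 0.154 eV

p = h/λ = 6.626 × 10⁻³⁴ / 2.170 × 10⁻¹⁰ = 3.053 × 10⁻²⁴ kg·m/s.
KE = p²/(2m) = (3.053 × 10⁻²⁴)² / (2 × 1.884 × 10⁻²⁸) = 2.474 × 10⁻²⁰ J = 0.154 eV.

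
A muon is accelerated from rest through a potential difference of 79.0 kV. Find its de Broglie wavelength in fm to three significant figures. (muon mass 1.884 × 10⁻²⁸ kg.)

λ = 303 fm

KE = eV = 1.602 × 10⁻¹⁹ × 7.900 × 10⁴ = 1.266 × 10⁻¹⁴ J.
p = √(2mKE) = √(2 × 1.884 × 10⁻²⁸ × 1.266 × 10⁻¹⁴) = 2.184 × 10⁻²¹ kg·m/s.
λ = h/p = 6.626 × 10⁻³⁴ / 2.184 × 10⁻²¹ = 3.03 × 10⁻¹³ m = 303 fm.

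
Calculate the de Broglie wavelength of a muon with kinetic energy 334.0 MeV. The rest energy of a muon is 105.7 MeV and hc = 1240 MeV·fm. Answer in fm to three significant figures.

λ = 2.91 fm

Total energy E = KE + m₀c² = 334.0 + 105.7 = 439.7 MeV.
(pc)² = E² − (m₀c²)² = (439.7)² − (105.7)² = 1.822 × 10⁵ MeV², so pc = 426.8 MeV.
λ = hc/(pc) = 1240 MeV·fm / 426.8 MeV = 2.91 fm.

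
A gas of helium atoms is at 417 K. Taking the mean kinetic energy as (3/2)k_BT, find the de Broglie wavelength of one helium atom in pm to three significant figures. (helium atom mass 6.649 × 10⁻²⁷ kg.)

λ = 61.8 pm

KE = (3/2)k_BT = 1.5 × 1.381 × 10⁻²³ × 417 = 8.638 × 10⁻²¹ J.
p = √(2mKE) = √(2 × 6.649 × 10⁻²⁷ × 8.638 × 10⁻²¹) = 1.072 × 10⁻²³ kg·m/s.
λ = h/p = 6.18 × 10⁻¹¹ m = 61.8 pm.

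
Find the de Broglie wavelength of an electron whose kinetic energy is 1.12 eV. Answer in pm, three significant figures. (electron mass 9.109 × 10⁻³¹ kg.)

KE = 1.12 eV = 1.794 × 10⁻¹⁹ J.
p = √(2mKE) = √(2 × 9.109 × 10⁻³¹ × 1.794 × 10⁻¹⁹) = 5.717 × 10⁻²⁵ kg·m/s.
λ = h/p = 6.626 × 10⁻³⁴ / 5.717 × 10⁻²⁵ = 1.16 × 10⁻⁹ m = 1160 pm.

λ = 1160 pm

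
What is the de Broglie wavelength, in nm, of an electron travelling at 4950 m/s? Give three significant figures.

λ = 147 nm

p = mv = 9.109 × 10⁻³¹ × 4950 = 4.509 × 10⁻²⁷ kg·m/s.
λ = h/p = 6.626 × 10⁻³⁴ / 4.509 × 10⁻²⁷ = 1.47 × 10⁻⁷ m = 147 nm.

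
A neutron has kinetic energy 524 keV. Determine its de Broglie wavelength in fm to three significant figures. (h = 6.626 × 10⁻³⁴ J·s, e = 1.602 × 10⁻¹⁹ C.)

λ = 39.5 fm

KE = 524 keV = 8.394 × 10⁻¹⁴ J.
p = √(2mKE) = √(2 × 1.675 × 10⁻²⁷ × 8.394 × 10⁻¹⁴) = 1.677 × 10⁻²⁰ kg·m/s.
λ = h/p = 6.626 × 10⁻³⁴ / 1.677 × 10⁻²⁰ = 3.95 × 10⁻¹⁴ m = 39.5 fm.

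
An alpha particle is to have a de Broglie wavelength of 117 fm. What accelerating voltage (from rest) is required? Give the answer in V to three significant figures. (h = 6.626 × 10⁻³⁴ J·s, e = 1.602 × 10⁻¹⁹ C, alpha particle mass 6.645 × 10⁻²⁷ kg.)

p = h/λ = 6.626 × 10⁻³⁴ / 1.170 × 10⁻¹³ = 5.663 × 10⁻²¹ kg·m/s.
KE = p²/(2m) = 2.413 × 10⁻¹⁵ J.
V = KE/2e = 2.413 × 10⁻¹⁵ / (2 × 1.602 × 10⁻¹⁹) = 7530 V.

V = 7530 V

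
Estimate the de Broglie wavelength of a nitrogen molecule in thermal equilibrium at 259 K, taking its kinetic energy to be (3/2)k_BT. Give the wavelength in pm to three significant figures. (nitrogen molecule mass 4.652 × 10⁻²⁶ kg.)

KE = (3/2)k_BT = 1.5 × 1.381 × 10⁻²³ × 259 = 5.365 × 10⁻²¹ J.
p = √(2mKE) = √(2 × 4.652 × 10⁻²⁶ × 5.365 × 10⁻²¹) = 2.234 × 10⁻²³ kg·m/s.
λ = h/p = 2.97 × 10⁻¹¹ m = 29.7 pm.

λ = 29.7 pm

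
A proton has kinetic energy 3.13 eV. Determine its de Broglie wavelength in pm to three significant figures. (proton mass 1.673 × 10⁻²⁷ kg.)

λ = 16.2 pm

KE = 3.13 eV = 5.014 × 10⁻¹⁹ J.
p = √(2mKE) = √(2 × 1.673 × 10⁻²⁷ × 5.014 × 10⁻¹⁹) = 4.096 × 10⁻²³ kg·m/s.
λ = h/p = 6.626 × 10⁻³⁴ / 4.096 × 10⁻²³ = 1.62 × 10⁻¹¹ m = 16.2 pm.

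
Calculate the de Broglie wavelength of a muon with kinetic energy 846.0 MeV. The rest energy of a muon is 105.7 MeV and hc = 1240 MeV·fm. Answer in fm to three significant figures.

Total energy E = KE + m₀c² = 846.0 + 105.7 = 951.7 MeV.
(pc)² = E² − (m₀c²)² = (951.7)² − (105.7)² = 8.946 × 10⁵ MeV², so pc = 945.8 MeV.
λ = hc/(pc) = 1240 MeV·fm / 945.8 MeV = 1.31 fm.

λ = 1.31 fm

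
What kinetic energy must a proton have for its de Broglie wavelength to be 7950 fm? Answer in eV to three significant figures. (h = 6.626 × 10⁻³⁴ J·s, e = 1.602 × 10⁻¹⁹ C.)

p = h/λ = 6.626 × 10⁻³⁴ / 7.950 × 10⁻¹² = 8.335 × 10⁻²³ kg·m/s.
KE = p²/(2m) = (8.335 × 10⁻²³)² / (2 × 1.673 × 10⁻²⁷) = 2.076 × 10⁻¹⁸ J = 13.0 eV.

KE = 13.0 eV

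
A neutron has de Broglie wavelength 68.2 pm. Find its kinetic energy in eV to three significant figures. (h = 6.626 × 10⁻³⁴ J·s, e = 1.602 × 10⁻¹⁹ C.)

p = h/λ = 6.626 × 10⁻³⁴ / 6.820 × 10⁻¹¹ = 9.716 × 10⁻²⁴ kg·m/s.
KE = p²/(2m) = (9.716 × 10⁻²⁴)² / (2 × 1.675 × 10⁻²⁷) = 2.818 × 10⁻²⁰ J = 0.176 eV.

KE = 0.176 eV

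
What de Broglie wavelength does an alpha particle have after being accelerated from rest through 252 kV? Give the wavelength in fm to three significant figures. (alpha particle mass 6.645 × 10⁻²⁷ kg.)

KE = 2eV = 2 × 1.602 × 10⁻¹⁹ × 2.520 × 10⁵ = 8.074 × 10⁻¹⁴ J.
p = √(2mKE) = √(2 × 6.645 × 10⁻²⁷ × 8.074 × 10⁻¹⁴) = 3.276 × 10⁻²⁰ kg·m/s.
λ = h/p = 6.626 × 10⁻³⁴ / 3.276 × 10⁻²⁰ = 2.02 × 10⁻¹⁴ m = 20.2 fm.

λ = 20.2 fm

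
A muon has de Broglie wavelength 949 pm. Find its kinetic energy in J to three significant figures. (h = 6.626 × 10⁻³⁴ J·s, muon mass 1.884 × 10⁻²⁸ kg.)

p = h/λ = 6.626 × 10⁻³⁴ / 9.490 × 10⁻¹⁰ = 6.982 × 10⁻²⁵ kg·m/s.
KE = p²/(2m) = (6.982 × 10⁻²⁵)² / (2 × 1.884 × 10⁻²⁸) = 1.294 × 10⁻²¹ J = 1.29 × 10⁻²¹ J.

KE = 1.29 × 10⁻²¹ J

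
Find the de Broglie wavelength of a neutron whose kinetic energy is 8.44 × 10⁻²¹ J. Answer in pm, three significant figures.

p = √(2mKE) = √(2 × 1.675 × 10⁻²⁷ × 8.440 × 10⁻²¹) = 5.317 × 10⁻²⁴ kg·m/s.
λ = h/p = 6.626 × 10⁻³⁴ / 5.317 × 10⁻²⁴ = 1.25 × 10⁻¹⁰ m = 125 pm.

λ = 125 pm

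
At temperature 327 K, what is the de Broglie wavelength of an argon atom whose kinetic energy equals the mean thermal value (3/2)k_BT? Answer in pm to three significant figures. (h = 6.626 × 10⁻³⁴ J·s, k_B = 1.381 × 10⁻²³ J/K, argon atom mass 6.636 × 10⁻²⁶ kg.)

λ = 22.1 pm

KE = (3/2)k_BT = 1.5 × 1.381 × 10⁻²³ × 327 = 6.774 × 10⁻²¹ J.
p = √(2mKE) = √(2 × 6.636 × 10⁻²⁶ × 6.774 × 10⁻²¹) = 2.998 × 10⁻²³ kg·m/s.
λ = h/p = 2.21 × 10⁻¹¹ m = 22.1 pm.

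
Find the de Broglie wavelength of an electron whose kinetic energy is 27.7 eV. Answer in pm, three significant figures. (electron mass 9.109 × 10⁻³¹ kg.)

λ = 233 pm

KE = 27.7 eV = 4.438 × 10⁻¹⁸ J.
p = √(2mKE) = √(2 × 9.109 × 10⁻³¹ × 4.438 × 10⁻¹⁸) = 2.843 × 10⁻²⁴ kg·m/s.
λ = h/p = 6.626 × 10⁻³⁴ / 2.843 × 10⁻²⁴ = 2.33 × 10⁻¹⁰ m = 233 pm.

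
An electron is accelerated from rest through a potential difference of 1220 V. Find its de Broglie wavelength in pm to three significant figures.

λ = 35.1 pm

KE = eV = 1.602 × 10⁻¹⁹ × 1220 = 1.954 × 10⁻¹⁶ J.
p = √(2mKE) = √(2 × 9.109 × 10⁻³¹ × 1.954 × 10⁻¹⁶) = 1.887 × 10⁻²³ kg·m/s.
λ = h/p = 6.626 × 10⁻³⁴ / 1.887 × 10⁻²³ = 3.51 × 10⁻¹¹ m = 35.1 pm.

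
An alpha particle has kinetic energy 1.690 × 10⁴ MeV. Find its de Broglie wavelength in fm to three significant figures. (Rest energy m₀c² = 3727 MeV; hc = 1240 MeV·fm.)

Total energy E = KE + m₀c² = 1.690 × 10⁴ + 3727 = 20627 MeV.
(pc)² = E² − (m₀c²)² = (20627)² − (3727)² = 4.116 × 10⁸ MeV², so pc = 2.029 × 10⁴ MeV.
λ = hc/(pc) = 1240 MeV·fm / 2.029 × 10⁴ MeV = 0.0611 fm.

λ = 0.0611 fm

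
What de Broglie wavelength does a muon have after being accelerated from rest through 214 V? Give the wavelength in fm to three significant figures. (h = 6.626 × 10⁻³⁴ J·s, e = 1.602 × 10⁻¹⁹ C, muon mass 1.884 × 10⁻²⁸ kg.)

λ = 5830 fm

KE = eV = 1.602 × 10⁻¹⁹ × 214.0 = 3.428 × 10⁻¹⁷ J.
p = √(2mKE) = √(2 × 1.884 × 10⁻²⁸ × 3.428 × 10⁻¹⁷) = 1.137 × 10⁻²² kg·m/s.
λ = h/p = 6.626 × 10⁻³⁴ / 1.137 × 10⁻²² = 5.83 × 10⁻¹² m = 5830 fm.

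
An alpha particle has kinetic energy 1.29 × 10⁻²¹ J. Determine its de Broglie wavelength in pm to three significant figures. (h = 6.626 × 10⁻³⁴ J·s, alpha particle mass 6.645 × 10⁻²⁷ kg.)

λ = 160 pm

p = √(2mKE) = √(2 × 6.645 × 10⁻²⁷ × 1.290 × 10⁻²¹) = 4.141 × 10⁻²⁴ kg·m/s.
λ = h/p = 6.626 × 10⁻³⁴ / 4.141 × 10⁻²⁴ = 1.60 × 10⁻¹⁰ m = 160 pm.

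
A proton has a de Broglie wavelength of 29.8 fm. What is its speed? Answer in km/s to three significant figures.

v = 1.33 × 10⁴ km/s

p = h/λ = 6.626 × 10⁻³⁴ / 2.980 × 10⁻¹⁴ = 2.223 × 10⁻²⁰ kg·m/s.
v = p/m = 2.223 × 10⁻²⁰ / 1.673 × 10⁻²⁷ = 1.33 × 10⁷ m/s = 1.33 × 10⁴ km/s.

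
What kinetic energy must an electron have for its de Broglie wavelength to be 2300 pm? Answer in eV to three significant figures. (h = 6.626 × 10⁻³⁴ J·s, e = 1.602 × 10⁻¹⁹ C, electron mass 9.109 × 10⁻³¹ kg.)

KE = 0.284 eV

p = h/λ = 6.626 × 10⁻³⁴ / 2.300 × 10⁻⁹ = 2.881 × 10⁻²⁵ kg·m/s.
KE = p²/(2m) = (2.881 × 10⁻²⁵)² / (2 × 9.109 × 10⁻³¹) = 4.556 × 10⁻²⁰ J = 0.284 eV.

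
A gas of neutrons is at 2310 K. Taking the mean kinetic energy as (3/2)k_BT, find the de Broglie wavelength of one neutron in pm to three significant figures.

KE = (3/2)k_BT = 1.5 × 1.381 × 10⁻²³ × 2310 = 4.785 × 10⁻²⁰ J.
p = √(2mKE) = √(2 × 1.675 × 10⁻²⁷ × 4.785 × 10⁻²⁰) = 1.266 × 10⁻²³ kg·m/s.
λ = h/p = 5.23 × 10⁻¹¹ m = 52.3 pm.

λ = 52.3 pm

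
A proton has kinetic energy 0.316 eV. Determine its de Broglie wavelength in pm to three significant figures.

KE = 0.316 eV = 5.062 × 10⁻²⁰ J.
p = √(2mKE) = √(2 × 1.673 × 10⁻²⁷ × 5.062 × 10⁻²⁰) = 1.301 × 10⁻²³ kg·m/s.
λ = h/p = 6.626 × 10⁻³⁴ / 1.301 × 10⁻²³ = 5.09 × 10⁻¹¹ m = 50.9 pm.

λ = 50.9 pm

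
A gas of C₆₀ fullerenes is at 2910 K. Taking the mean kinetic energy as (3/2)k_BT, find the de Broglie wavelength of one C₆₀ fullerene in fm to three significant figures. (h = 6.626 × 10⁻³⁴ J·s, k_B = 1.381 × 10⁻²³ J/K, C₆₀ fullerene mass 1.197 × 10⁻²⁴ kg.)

KE = (3/2)k_BT = 1.5 × 1.381 × 10⁻²³ × 2910 = 6.028 × 10⁻²⁰ J.
p = √(2mKE) = √(2 × 1.197 × 10⁻²⁴ × 6.028 × 10⁻²⁰) = 3.799 × 10⁻²² kg·m/s.
λ = h/p = 1.74 × 10⁻¹² m = 1740 fm.

λ = 1740 fm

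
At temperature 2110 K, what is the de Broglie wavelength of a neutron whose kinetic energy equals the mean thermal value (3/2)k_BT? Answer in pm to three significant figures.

KE = (3/2)k_BT = 1.5 × 1.381 × 10⁻²³ × 2110 = 4.371 × 10⁻²⁰ J.
p = √(2mKE) = √(2 × 1.675 × 10⁻²⁷ × 4.371 × 10⁻²⁰) = 1.210 × 10⁻²³ kg·m/s.
λ = h/p = 5.48 × 10⁻¹¹ m = 54.8 pm.

λ = 54.8 pm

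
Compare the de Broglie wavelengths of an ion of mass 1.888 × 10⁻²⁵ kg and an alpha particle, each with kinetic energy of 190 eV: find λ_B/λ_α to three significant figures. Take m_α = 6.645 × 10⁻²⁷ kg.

λ_B/λ_α = 0.188

At fixed KE, p = √(2mKE) so λ = h/p ∝ 1/√m.
λ_B/λ_α = √(m_α/m_B) = √(6.645 × 10⁻²⁷/1.888 × 10⁻²⁵) = √(0.03520) = 0.188.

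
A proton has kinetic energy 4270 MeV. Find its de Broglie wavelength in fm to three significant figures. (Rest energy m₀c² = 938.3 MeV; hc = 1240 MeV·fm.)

Total energy E = KE + m₀c² = 4270 + 938.3 = 5208.3 MeV.
(pc)² = E² − (m₀c²)² = (5208.3)² − (938.3)² = 2.625 × 10⁷ MeV², so pc = 5123 MeV.
λ = hc/(pc) = 1240 MeV·fm / 5123 MeV = 0.242 fm.

λ = 0.242 fm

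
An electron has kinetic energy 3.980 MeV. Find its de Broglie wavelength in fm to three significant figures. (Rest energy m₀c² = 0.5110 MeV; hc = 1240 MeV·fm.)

λ = 278 fm

Total energy E = KE + m₀c² = 3.980 + 0.5110 = 4.4910 MeV.
(pc)² = E² − (m₀c²)² = (4.4910)² − (0.5110)² = 19.91 MeV², so pc = 4.462 MeV.
λ = hc/(pc) = 1240 MeV·fm / 4.462 MeV = 278 fm.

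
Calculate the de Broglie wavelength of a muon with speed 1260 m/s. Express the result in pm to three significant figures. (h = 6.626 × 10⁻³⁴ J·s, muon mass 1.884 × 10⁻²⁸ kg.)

λ = 2790 pm

p = mv = 1.884 × 10⁻²⁸ × 1260 = 2.374 × 10⁻²⁵ kg·m/s.
λ = h/p = 6.626 × 10⁻³⁴ / 2.374 × 10⁻²⁵ = 2.79 × 10⁻⁹ m = 2790 pm.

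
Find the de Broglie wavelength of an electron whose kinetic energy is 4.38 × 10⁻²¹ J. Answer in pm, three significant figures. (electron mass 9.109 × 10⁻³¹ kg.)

λ = 7420 pm

p = √(2mKE) = √(2 × 9.109 × 10⁻³¹ × 4.380 × 10⁻²¹) = 8.933 × 10⁻²⁶ kg·m/s.
λ = h/p = 6.626 × 10⁻³⁴ / 8.933 × 10⁻²⁶ = 7.42 × 10⁻⁹ m = 7420 pm.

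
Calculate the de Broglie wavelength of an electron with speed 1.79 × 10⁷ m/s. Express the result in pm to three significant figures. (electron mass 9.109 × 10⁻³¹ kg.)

λ = 40.6 pm

p = mv = 9.109 × 10⁻³¹ × 1.79 × 10⁷ = 1.631 × 10⁻²³ kg·m/s.
λ = h/p = 6.626 × 10⁻³⁴ / 1.631 × 10⁻²³ = 4.06 × 10⁻¹¹ m = 40.6 pm.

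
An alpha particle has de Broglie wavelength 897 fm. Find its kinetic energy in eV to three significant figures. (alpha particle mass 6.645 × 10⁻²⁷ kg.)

p = h/λ = 6.626 × 10⁻³⁴ / 8.970 × 10⁻¹³ = 7.387 × 10⁻²² kg·m/s.
KE = p²/(2m) = (7.387 × 10⁻²²)² / (2 × 6.645 × 10⁻²⁷) = 4.106 × 10⁻¹⁷ J = 256 eV.

KE = 256 eV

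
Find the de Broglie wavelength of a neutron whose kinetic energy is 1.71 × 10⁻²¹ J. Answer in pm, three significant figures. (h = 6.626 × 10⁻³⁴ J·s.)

p = √(2mKE) = √(2 × 1.675 × 10⁻²⁷ × 1.710 × 10⁻²¹) = 2.393 × 10⁻²⁴ kg·m/s.
λ = h/p = 6.626 × 10⁻³⁴ / 2.393 × 10⁻²⁴ = 2.77 × 10⁻¹⁰ m = 277 pm.

λ = 277 pm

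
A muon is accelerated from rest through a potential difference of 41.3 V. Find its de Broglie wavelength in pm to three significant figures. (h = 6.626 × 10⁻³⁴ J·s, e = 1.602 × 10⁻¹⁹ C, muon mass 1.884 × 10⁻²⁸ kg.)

KE = eV = 1.602 × 10⁻¹⁹ × 41.30 = 6.616 × 10⁻¹⁸ J.
p = √(2mKE) = √(2 × 1.884 × 10⁻²⁸ × 6.616 × 10⁻¹⁸) = 4.993 × 10⁻²³ kg·m/s.
λ = h/p = 6.626 × 10⁻³⁴ / 4.993 × 10⁻²³ = 1.33 × 10⁻¹¹ m = 13.3 pm.

λ = 13.3 pm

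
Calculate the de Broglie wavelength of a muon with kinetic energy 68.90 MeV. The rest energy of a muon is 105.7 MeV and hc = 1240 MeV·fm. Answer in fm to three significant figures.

λ = 8.92 fm

Total energy E = KE + m₀c² = 68.90 + 105.7 = 174.60 MeV.
(pc)² = E² − (m₀c²)² = (174.60)² − (105.7)² = 1.931 × 10⁴ MeV², so pc = 139.0 MeV.
λ = hc/(pc) = 1240 MeV·fm / 139.0 MeV = 8.92 fm.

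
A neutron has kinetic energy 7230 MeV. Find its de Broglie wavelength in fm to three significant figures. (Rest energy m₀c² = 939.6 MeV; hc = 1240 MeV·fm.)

λ = 0.153 fm

Total energy E = KE + m₀c² = 7230 + 939.6 = 8169.6 MeV.
(pc)² = E² − (m₀c²)² = (8169.6)² − (939.6)² = 6.586 × 10⁷ MeV², so pc = 8115 MeV.
λ = hc/(pc) = 1240 MeV·fm / 8115 MeV = 0.153 fm.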